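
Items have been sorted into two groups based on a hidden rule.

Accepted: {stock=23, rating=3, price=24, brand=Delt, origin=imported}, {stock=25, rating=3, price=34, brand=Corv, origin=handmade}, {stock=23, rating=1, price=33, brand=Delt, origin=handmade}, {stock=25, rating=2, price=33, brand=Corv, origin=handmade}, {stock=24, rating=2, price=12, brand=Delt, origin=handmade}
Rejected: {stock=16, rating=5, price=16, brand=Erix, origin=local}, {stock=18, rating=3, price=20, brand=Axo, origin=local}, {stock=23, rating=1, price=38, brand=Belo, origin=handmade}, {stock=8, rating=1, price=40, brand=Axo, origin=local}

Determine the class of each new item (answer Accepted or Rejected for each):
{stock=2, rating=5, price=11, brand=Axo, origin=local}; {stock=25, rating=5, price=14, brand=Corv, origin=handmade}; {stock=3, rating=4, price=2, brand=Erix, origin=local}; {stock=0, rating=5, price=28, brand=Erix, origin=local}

The common property of the 'Accepted' items is: brand is Corv OR brand is Delt. No 'Rejected' item has it.

Rejected, Accepted, Rejected, Rejected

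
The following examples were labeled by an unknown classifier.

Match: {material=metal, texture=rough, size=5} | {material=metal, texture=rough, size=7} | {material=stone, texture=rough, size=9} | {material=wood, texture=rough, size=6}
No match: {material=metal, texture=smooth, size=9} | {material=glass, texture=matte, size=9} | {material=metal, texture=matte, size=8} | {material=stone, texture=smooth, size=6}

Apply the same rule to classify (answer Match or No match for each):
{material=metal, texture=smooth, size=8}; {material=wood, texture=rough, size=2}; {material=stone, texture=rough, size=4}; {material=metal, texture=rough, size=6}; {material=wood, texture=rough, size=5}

No match, Match, Match, Match, Match

The classifier is using: texture is rough.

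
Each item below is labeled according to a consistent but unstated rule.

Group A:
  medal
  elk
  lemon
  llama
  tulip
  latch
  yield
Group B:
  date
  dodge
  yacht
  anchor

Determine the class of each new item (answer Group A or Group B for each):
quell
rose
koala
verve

The common property of the 'Group A' items is: contains 'l'. No 'Group B' item has it.
quell: Group A (has 'l'). rose: Group B (no 'l'). koala: Group A (has 'l'). verve: Group B (no 'l').

Group A, Group B, Group A, Group B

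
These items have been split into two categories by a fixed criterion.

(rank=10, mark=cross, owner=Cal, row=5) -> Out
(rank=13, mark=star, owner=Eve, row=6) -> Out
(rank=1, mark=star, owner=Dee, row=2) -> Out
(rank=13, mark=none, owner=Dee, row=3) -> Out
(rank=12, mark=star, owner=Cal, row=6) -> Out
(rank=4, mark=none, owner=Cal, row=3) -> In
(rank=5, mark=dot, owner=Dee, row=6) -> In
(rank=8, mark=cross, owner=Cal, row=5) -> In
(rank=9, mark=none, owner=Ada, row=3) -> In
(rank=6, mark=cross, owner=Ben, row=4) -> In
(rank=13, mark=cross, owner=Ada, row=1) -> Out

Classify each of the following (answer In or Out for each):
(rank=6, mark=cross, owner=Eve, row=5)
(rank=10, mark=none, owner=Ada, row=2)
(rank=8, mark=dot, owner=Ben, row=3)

In, Out, In

The common property of the 'In' items is: row ≥ 3 AND rank ≤ 9. No 'Out' item has it.
(rank=6, mark=cross, owner=Eve, row=5): row = 5, rank = 6, has this property → In.
(rank=10, mark=none, owner=Ada, row=2): row = 2, rank = 10, doesn't qualify → Out.
(rank=8, mark=dot, owner=Ben, row=3): row = 3, rank = 8, has this property → In.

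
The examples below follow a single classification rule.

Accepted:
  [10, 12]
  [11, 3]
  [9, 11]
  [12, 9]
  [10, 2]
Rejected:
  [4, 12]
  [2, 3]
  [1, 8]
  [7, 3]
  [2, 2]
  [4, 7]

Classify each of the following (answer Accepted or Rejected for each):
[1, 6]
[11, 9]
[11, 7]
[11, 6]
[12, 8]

All 'Accepted' examples share one property — first ≥ 8 — and every 'Rejected' example lacks it.
[1, 6] → first 1 → Rejected.
[11, 9] → first 11 → Accepted.
[11, 7] → first 11 → Accepted.
[11, 6] → first 11 → Accepted.
[12, 8] → first 12 → Accepted.

Rejected, Accepted, Accepted, Accepted, Accepted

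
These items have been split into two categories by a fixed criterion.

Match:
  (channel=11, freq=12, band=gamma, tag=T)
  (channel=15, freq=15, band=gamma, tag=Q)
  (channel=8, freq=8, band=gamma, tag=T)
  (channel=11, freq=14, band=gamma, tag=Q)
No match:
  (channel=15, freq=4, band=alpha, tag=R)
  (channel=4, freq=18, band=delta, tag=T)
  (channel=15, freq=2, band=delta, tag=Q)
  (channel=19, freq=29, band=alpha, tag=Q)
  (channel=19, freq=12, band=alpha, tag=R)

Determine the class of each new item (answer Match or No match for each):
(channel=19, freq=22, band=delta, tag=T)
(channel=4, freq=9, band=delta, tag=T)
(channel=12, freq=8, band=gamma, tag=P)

Looking at the examples, the only property every 'Match' case has and every 'No match' case lacks is: band is gamma.
(channel=19, freq=22, band=delta, tag=T): band is delta, does not fit → No match.
(channel=4, freq=9, band=delta, tag=T): band is delta, does not fit → No match.
(channel=12, freq=8, band=gamma, tag=P): band is gamma, qualifies → Match.

No match, No match, Match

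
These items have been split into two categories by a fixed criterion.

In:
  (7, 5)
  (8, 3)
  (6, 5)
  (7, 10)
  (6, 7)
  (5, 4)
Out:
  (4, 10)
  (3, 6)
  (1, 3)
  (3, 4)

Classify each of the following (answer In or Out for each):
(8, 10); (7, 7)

The simplest hypothesis consistent with all the labels is: first ≥ 5.

In, In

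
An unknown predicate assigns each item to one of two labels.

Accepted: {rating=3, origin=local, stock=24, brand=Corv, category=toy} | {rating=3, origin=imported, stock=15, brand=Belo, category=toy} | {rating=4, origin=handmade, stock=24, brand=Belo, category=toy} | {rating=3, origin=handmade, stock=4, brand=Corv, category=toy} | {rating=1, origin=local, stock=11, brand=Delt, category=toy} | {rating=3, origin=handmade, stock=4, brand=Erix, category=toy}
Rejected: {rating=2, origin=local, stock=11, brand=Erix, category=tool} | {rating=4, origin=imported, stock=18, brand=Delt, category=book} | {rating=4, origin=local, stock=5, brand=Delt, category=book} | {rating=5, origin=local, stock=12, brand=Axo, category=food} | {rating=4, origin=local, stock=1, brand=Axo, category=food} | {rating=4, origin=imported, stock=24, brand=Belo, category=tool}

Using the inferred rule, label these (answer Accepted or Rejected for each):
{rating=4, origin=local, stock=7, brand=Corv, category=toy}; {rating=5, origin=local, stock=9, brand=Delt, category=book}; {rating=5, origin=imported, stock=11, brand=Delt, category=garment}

Rule: category is toy. This holds for each 'Accepted' example and fails for each 'Rejected' one.
{rating=4, origin=local, stock=7, brand=Corv, category=toy} → category is toy → Accepted. {rating=5, origin=local, stock=9, brand=Delt, category=book} → category is book → Rejected. {rating=5, origin=imported, stock=11, brand=Delt, category=garment} → category is garment → Rejected.

Accepted, Rejected, Rejected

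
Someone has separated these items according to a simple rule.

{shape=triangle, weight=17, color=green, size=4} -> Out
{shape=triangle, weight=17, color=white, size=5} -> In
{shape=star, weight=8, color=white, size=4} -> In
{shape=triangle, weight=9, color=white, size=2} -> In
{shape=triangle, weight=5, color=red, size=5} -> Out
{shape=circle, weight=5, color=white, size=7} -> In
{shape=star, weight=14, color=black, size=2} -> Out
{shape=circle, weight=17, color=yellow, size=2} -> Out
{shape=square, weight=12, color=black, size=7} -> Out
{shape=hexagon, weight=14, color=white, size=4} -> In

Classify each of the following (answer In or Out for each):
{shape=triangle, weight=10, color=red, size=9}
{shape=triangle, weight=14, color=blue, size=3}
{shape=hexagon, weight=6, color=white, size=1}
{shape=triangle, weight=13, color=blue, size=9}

Out, Out, In, Out

The rule appears to be: color is white.
{shape=triangle, weight=10, color=red, size=9} — color is red, hence Out. {shape=triangle, weight=14, color=blue, size=3} — color is blue, hence Out. {shape=hexagon, weight=6, color=white, size=1} — color is white, hence In. {shape=triangle, weight=13, color=blue, size=9} — color is blue, hence Out.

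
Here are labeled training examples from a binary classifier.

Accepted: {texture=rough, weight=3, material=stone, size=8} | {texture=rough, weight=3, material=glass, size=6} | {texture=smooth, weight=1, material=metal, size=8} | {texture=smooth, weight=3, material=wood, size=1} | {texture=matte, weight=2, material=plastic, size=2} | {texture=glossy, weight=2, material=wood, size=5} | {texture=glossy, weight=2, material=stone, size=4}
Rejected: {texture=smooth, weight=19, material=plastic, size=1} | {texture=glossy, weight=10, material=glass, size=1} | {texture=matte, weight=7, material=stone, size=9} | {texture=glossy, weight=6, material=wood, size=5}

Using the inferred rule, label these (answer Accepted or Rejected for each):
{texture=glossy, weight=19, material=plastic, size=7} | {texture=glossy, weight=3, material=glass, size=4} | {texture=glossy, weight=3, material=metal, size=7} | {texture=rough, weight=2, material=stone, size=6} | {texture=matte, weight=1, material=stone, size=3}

'Accepted' ⟺ weight ≤ 3.

Rejected, Accepted, Accepted, Accepted, Accepted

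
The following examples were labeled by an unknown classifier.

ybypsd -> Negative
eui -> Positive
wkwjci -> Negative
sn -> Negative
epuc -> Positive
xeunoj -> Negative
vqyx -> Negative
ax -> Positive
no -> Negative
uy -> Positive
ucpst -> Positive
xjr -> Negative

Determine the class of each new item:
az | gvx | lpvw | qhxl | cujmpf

Positive, Negative, Negative, Negative, Negative

Rule: starts with a vowel. This holds for each 'Positive' example and fails for each 'Negative' one.
az — starts with 'a', hence Positive. gvx — starts with 'g', hence Negative. lpvw — starts with 'l', hence Negative. qhxl — starts with 'q', hence Negative. cujmpf — starts with 'c', hence Negative.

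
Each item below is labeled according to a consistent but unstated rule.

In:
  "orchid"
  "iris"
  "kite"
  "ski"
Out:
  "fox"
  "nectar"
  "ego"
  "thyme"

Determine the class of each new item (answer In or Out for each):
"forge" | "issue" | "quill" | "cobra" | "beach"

Rule: contains 'i'. This holds for each 'In' example and fails for each 'Out' one.
Out: "forge", since no 'i'.
In: "issue", since has 'i'.
In: "quill", since has 'i'.
Out: "cobra", since no 'i'.
Out: "beach", since no 'i'.

Out, In, In, Out, Out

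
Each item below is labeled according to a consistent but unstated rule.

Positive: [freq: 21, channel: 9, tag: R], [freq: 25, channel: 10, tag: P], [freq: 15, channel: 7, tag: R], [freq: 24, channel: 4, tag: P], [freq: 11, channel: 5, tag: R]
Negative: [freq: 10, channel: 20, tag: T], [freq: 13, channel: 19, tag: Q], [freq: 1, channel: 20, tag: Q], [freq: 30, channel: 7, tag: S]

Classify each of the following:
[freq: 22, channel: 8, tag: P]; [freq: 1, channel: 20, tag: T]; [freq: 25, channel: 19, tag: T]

Positive, Negative, Negative

Every 'Positive' example satisfies: tag is P OR tag is R. None of the 'Negative' examples do.
Positive: [freq: 22, channel: 8, tag: P], since tag is P.
Negative: [freq: 1, channel: 20, tag: T], since tag is T.
Negative: [freq: 25, channel: 19, tag: T], since tag is T.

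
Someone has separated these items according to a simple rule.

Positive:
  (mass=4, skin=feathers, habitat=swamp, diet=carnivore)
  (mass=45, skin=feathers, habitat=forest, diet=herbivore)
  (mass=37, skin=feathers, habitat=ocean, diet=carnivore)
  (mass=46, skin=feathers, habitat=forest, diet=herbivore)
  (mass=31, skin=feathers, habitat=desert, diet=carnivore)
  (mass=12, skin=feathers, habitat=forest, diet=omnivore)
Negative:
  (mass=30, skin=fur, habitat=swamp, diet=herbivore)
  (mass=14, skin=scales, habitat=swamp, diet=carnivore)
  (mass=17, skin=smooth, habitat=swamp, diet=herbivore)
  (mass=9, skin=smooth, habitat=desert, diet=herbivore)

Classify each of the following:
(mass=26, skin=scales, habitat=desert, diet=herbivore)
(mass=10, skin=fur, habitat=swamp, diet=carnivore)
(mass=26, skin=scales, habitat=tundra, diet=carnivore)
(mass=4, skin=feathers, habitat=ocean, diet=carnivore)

Rule: skin is feathers. This holds for each 'Positive' example and fails for each 'Negative' one.
Negative: (mass=26, skin=scales, habitat=desert, diet=herbivore), since skin is scales.
Negative: (mass=10, skin=fur, habitat=swamp, diet=carnivore), since skin is fur.
Negative: (mass=26, skin=scales, habitat=tundra, diet=carnivore), since skin is scales.
Positive: (mass=4, skin=feathers, habitat=ocean, diet=carnivore), since skin is feathers.

Negative, Negative, Negative, Positive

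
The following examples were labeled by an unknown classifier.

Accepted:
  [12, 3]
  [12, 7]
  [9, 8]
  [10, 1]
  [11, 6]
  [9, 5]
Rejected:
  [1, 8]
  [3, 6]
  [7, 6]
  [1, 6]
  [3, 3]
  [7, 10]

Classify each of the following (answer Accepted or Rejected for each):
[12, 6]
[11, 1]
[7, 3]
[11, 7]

Accepted, Accepted, Rejected, Accepted

The simplest hypothesis consistent with all the labels is: first ≥ 8.
[12, 6]: first 12 — has this property, so Accepted. [11, 1]: first 11 — has this property, so Accepted. [7, 3]: first 7 — fails the rule, so Rejected. [11, 7]: first 11 — has this property, so Accepted.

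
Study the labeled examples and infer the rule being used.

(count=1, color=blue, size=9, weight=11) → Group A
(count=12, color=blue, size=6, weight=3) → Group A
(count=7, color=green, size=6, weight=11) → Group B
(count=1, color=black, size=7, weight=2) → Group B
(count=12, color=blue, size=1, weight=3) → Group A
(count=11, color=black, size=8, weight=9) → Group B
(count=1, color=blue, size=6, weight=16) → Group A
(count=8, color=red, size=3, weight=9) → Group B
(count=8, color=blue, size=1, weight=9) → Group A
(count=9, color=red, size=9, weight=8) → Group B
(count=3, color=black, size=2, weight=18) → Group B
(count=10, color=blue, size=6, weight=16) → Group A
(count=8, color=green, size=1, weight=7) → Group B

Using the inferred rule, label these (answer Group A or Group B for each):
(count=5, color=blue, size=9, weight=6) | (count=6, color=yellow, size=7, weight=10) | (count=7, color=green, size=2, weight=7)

Group A, Group B, Group B

The distinguishing property — color is blue — holds for all the 'Group A' cases and none of the 'Group B' cases.
(count=5, color=blue, size=9, weight=6): Group A (color is blue).
(count=6, color=yellow, size=7, weight=10): Group B (color is yellow).
(count=7, color=green, size=2, weight=7): Group B (color is green).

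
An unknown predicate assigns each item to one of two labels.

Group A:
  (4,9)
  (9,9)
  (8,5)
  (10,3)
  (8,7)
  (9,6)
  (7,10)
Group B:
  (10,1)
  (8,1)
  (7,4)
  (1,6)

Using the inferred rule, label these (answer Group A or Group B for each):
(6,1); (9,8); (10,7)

Every 'Group A' example satisfies: sum ≥ 13. None of the 'Group B' examples do.
Group B: (6,1), since 6+1 = 7.
Group A: (9,8), since 9+8 = 17.
Group A: (10,7), since 10+7 = 17.

Group B, Group A, Group A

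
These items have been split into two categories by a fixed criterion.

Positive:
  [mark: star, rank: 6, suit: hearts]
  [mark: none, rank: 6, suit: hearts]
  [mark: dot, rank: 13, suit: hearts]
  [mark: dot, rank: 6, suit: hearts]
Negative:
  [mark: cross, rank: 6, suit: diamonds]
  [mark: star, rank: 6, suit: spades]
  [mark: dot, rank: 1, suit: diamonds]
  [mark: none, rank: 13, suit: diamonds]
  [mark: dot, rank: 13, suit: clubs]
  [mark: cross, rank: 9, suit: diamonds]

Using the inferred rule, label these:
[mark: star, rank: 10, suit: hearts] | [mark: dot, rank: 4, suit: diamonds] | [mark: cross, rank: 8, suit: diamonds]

'Positive' ⟺ suit is hearts.

Positive, Negative, Negative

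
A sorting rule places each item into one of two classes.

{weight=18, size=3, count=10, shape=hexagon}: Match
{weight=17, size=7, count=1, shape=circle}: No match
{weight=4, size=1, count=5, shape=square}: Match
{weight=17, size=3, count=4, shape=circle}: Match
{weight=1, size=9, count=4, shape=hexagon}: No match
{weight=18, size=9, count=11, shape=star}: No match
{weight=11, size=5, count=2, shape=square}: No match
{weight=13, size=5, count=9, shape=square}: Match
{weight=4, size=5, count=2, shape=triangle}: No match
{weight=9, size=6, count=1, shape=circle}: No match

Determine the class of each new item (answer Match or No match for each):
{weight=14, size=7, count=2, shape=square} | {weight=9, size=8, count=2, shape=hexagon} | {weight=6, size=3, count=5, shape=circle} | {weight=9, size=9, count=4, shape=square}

One predicate separates the groups cleanly: size ≤ 5 AND count ≥ 4.

No match, No match, Match, No match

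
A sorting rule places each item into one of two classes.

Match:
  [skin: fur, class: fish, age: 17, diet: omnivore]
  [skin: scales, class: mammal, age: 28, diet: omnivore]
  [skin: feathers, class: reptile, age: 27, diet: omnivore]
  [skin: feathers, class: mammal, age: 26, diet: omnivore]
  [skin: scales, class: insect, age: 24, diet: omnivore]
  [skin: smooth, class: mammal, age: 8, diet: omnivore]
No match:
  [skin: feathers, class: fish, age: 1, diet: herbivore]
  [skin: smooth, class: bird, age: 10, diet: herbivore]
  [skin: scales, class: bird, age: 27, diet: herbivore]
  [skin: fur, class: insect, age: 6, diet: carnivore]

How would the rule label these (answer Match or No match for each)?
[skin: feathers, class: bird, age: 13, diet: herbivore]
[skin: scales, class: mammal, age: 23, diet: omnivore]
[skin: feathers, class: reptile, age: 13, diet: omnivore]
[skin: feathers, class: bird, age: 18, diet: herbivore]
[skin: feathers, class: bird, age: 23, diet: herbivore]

No match, Match, Match, No match, No match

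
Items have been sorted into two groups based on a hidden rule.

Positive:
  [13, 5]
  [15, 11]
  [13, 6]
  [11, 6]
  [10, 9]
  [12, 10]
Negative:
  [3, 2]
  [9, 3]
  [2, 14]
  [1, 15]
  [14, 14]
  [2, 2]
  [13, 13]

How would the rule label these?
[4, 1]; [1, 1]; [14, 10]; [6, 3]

All 'Positive' examples share one property — first > second AND sum ≥ 16 — and every 'Negative' example lacks it.

Negative, Negative, Positive, Negative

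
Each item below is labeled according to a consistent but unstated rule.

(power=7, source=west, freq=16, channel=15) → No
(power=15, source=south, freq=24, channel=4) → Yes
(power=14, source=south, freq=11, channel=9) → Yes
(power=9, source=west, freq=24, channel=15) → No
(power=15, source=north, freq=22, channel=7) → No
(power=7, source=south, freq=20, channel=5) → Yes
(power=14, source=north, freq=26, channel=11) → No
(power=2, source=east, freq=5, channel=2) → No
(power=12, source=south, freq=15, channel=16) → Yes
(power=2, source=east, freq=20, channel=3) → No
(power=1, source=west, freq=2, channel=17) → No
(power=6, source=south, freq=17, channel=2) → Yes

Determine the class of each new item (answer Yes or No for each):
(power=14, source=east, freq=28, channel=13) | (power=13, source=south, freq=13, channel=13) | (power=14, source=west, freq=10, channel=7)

No, Yes, No

The simplest hypothesis consistent with all the labels is: source is south.
(power=14, source=east, freq=28, channel=13): source is east — doesn't qualify, so No.
(power=13, source=south, freq=13, channel=13): source is south — checks out, so Yes.
(power=14, source=west, freq=10, channel=7): source is west — doesn't qualify, so No.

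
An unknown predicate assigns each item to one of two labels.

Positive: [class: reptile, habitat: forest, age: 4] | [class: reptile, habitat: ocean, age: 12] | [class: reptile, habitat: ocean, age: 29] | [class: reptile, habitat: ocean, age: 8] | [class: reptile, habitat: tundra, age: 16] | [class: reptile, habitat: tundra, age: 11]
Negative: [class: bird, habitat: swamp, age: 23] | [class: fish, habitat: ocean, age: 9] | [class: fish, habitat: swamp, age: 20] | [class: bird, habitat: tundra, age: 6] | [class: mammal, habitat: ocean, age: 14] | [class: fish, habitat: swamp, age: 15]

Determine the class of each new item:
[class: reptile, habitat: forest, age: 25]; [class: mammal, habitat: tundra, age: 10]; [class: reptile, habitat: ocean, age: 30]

Positive, Negative, Positive

The pattern is that an item is 'Positive' exactly when: class is reptile.
[class: reptile, habitat: forest, age: 25]: class is reptile, meets the rule → Positive.
[class: mammal, habitat: tundra, age: 10]: class is mammal, does not pass → Negative.
[class: reptile, habitat: ocean, age: 30]: class is reptile, meets the rule → Positive.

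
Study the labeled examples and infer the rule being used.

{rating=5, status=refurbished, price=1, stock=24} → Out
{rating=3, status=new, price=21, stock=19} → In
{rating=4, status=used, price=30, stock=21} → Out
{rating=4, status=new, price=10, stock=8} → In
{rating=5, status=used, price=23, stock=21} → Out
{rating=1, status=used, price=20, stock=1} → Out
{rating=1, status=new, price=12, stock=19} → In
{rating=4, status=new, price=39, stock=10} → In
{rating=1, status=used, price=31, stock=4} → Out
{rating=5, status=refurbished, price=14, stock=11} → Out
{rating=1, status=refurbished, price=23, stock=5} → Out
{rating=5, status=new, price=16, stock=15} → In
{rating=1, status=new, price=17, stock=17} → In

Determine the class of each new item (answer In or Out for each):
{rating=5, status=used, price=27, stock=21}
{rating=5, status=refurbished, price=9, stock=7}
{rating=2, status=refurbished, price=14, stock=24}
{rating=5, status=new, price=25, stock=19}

Out, Out, Out, In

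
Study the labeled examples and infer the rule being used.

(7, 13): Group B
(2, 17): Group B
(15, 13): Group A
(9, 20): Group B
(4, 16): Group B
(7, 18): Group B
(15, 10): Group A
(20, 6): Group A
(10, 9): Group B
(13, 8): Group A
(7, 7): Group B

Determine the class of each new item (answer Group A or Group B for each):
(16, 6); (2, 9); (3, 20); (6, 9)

Group A, Group B, Group B, Group B

All 'Group A' examples share one property — first ≥ 13 — and every 'Group B' example lacks it.
(16, 6): first 16, meets the rule → Group A. (2, 9): first 2, doesn't match → Group B. (3, 20): first 3, doesn't match → Group B. (6, 9): first 6, doesn't match → Group B.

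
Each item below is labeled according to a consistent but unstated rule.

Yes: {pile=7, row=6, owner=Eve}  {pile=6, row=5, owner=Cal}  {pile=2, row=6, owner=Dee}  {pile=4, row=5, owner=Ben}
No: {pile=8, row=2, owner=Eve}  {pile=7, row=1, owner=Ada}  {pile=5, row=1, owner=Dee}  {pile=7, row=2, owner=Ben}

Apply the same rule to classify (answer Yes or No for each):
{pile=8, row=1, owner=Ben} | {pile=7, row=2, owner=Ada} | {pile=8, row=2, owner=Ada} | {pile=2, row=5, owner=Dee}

No, No, No, Yes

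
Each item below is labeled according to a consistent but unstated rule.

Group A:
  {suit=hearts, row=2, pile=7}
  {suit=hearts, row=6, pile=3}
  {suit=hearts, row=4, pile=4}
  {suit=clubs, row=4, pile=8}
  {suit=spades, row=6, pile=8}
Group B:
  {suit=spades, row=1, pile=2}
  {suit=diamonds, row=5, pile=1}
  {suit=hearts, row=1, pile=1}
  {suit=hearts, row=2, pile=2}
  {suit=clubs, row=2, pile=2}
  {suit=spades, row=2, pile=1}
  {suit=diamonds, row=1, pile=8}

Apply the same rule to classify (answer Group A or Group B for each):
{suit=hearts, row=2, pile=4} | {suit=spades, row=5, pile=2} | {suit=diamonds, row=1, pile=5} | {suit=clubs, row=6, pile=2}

Group A, Group B, Group B, Group B

One predicate separates the groups cleanly: row ≥ 2 AND pile ≥ 3.
{suit=hearts, row=2, pile=4} — row = 2, pile = 4, hence Group A. {suit=spades, row=5, pile=2} — row = 5, pile = 2, hence Group B. {suit=diamonds, row=1, pile=5} — row = 1, pile = 5, hence Group B. {suit=clubs, row=6, pile=2} — row = 6, pile = 2, hence Group B.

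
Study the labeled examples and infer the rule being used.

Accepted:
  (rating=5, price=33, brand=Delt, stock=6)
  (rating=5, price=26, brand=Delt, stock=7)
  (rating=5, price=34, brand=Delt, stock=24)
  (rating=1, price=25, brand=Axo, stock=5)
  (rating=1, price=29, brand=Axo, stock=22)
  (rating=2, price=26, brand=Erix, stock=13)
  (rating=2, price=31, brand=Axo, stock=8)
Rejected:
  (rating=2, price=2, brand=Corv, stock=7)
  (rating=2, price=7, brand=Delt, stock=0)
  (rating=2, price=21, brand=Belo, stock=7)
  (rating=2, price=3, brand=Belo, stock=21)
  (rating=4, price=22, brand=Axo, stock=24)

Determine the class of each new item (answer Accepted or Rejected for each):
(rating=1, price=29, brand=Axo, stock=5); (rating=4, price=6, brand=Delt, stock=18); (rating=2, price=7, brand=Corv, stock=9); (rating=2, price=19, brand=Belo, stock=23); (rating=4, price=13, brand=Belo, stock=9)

Accepted, Rejected, Rejected, Rejected, Rejected

The distinguishing property — price ≥ 25 — holds for all the 'Accepted' cases and none of the 'Rejected' cases.
(rating=1, price=29, brand=Axo, stock=5) — price = 29, hence Accepted.
(rating=4, price=6, brand=Delt, stock=18) — price = 6, hence Rejected.
(rating=2, price=7, brand=Corv, stock=9) — price = 7, hence Rejected.
(rating=2, price=19, brand=Belo, stock=23) — price = 19, hence Rejected.
(rating=4, price=13, brand=Belo, stock=9) — price = 13, hence Rejected.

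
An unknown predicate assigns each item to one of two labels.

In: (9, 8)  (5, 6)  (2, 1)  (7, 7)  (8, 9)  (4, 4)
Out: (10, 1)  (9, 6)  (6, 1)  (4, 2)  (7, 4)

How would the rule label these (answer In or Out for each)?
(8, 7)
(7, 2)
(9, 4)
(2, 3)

The distinguishing property — |first − second| ≤ 1 — holds for all the 'In' cases and none of the 'Out' cases.
(8, 7): |8−7| = 1, passes → In.
(7, 2): |7−2| = 5, fails the rule → Out.
(9, 4): |9−4| = 5, fails the rule → Out.
(2, 3): |2−3| = 1, passes → In.

In, Out, Out, In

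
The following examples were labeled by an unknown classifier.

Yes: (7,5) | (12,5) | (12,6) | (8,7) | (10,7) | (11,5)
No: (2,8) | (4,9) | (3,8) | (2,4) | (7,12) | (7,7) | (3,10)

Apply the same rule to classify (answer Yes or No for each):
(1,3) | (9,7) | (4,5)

No, Yes, No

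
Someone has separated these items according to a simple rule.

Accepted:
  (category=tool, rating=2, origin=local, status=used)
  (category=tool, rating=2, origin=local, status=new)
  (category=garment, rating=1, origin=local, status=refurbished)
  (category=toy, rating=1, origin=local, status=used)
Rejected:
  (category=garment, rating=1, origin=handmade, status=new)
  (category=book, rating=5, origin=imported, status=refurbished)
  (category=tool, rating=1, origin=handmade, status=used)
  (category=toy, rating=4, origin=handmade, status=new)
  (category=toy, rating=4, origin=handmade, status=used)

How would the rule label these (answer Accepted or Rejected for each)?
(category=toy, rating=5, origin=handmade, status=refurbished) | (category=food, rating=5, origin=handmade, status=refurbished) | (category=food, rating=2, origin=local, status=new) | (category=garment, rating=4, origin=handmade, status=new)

Rejected, Rejected, Accepted, Rejected

One predicate separates the groups cleanly: origin is local.
(category=toy, rating=5, origin=handmade, status=refurbished): origin is handmade — does not satisfy this, so Rejected.
(category=food, rating=5, origin=handmade, status=refurbished): origin is handmade — does not satisfy this, so Rejected.
(category=food, rating=2, origin=local, status=new): origin is local — qualifies, so Accepted.
(category=garment, rating=4, origin=handmade, status=new): origin is handmade — does not satisfy this, so Rejected.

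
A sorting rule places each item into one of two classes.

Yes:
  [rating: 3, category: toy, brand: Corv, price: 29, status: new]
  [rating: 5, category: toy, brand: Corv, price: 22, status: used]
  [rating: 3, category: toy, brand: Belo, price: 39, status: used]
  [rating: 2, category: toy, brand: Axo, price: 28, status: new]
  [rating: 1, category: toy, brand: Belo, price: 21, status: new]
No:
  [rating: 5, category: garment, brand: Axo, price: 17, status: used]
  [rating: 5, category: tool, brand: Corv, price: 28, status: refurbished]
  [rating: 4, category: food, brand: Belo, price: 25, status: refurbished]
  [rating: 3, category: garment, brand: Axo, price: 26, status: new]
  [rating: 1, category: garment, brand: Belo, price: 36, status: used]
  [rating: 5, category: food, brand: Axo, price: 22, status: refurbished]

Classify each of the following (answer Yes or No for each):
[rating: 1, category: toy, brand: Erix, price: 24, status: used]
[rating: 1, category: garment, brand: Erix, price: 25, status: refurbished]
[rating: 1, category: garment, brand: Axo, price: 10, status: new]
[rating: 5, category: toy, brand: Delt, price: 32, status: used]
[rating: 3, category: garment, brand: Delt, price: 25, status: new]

Yes, No, No, Yes, No

The classifier is using: category is toy.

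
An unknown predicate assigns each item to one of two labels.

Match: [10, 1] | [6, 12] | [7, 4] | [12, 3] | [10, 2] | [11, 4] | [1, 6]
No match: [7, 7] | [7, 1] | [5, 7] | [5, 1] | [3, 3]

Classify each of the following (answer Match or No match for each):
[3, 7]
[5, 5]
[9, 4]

No match, No match, Match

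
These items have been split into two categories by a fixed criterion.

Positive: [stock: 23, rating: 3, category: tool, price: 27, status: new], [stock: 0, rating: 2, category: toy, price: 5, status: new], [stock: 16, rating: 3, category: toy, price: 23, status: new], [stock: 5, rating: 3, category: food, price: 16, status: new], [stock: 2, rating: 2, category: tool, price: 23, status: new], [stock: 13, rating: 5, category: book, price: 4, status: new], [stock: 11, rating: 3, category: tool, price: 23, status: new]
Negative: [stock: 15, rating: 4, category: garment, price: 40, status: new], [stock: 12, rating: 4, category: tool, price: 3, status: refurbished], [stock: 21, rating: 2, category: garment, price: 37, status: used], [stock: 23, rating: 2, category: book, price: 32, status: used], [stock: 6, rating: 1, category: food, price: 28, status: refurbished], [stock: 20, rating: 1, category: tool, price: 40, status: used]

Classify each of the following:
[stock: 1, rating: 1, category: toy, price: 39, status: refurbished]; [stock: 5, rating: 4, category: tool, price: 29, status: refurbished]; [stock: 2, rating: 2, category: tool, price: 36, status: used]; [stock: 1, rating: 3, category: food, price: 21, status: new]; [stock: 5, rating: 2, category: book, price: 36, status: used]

The pattern is that an item is 'Positive' exactly when: status is new AND price ≤ 27.
[stock: 1, rating: 1, category: toy, price: 39, status: refurbished]: Negative (status is refurbished, price = 39).
[stock: 5, rating: 4, category: tool, price: 29, status: refurbished]: Negative (status is refurbished, price = 29).
[stock: 2, rating: 2, category: tool, price: 36, status: used]: Negative (status is used, price = 36).
[stock: 1, rating: 3, category: food, price: 21, status: new]: Positive (status is new, price = 21).
[stock: 5, rating: 2, category: book, price: 36, status: used]: Negative (status is used, price = 36).

Negative, Negative, Negative, Positive, Negative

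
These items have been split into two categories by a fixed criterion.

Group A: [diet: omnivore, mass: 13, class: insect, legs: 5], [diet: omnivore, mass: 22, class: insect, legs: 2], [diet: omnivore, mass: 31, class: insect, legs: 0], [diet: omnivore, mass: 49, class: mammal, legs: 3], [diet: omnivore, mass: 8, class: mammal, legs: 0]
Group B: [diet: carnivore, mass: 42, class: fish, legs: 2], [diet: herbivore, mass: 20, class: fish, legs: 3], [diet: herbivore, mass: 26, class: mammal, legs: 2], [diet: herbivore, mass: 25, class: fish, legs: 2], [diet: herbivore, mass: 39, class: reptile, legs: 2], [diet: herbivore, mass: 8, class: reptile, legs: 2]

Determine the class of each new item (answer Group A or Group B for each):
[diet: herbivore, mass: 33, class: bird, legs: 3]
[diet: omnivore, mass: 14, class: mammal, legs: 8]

Rule: diet is omnivore. This holds for each 'Group A' example and fails for each 'Group B' one.
Group B: [diet: herbivore, mass: 33, class: bird, legs: 3], since diet is herbivore.
Group A: [diet: omnivore, mass: 14, class: mammal, legs: 8], since diet is omnivore.

Group B, Group A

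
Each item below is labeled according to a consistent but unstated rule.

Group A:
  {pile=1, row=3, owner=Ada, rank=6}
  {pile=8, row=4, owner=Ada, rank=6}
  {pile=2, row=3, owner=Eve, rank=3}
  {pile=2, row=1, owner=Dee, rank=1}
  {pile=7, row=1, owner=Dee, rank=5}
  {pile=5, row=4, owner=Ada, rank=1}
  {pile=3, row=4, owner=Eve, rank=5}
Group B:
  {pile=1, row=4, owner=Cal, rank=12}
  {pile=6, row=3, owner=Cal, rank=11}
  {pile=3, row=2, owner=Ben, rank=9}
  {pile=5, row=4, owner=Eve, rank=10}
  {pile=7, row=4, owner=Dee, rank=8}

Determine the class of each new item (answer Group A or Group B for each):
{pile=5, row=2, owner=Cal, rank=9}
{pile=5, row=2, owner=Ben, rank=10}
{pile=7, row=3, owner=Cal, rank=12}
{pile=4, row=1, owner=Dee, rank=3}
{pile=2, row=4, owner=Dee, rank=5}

Group B, Group B, Group B, Group A, Group A

The common property of the 'Group A' items is: rank ≤ 6. No 'Group B' item has it.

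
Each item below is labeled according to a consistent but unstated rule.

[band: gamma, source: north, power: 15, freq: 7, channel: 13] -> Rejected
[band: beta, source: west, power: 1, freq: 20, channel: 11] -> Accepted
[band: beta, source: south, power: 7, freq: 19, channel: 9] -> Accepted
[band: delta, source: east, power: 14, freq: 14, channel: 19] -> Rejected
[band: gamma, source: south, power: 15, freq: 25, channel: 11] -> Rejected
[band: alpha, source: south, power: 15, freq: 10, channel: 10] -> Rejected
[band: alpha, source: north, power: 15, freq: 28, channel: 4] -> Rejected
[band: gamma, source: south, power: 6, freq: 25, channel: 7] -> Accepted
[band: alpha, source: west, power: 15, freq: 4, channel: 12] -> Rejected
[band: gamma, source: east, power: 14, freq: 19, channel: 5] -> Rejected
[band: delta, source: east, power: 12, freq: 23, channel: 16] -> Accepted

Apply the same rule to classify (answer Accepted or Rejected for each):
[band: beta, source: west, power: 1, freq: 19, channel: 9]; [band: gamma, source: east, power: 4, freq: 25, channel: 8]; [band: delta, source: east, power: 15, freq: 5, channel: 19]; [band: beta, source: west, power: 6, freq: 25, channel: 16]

Accepted, Accepted, Rejected, Accepted

'Accepted' ⟺ power ≤ 12.
[band: beta, source: west, power: 1, freq: 19, channel: 9]: power = 1, passes → Accepted.
[band: gamma, source: east, power: 4, freq: 25, channel: 8]: power = 4, passes → Accepted.
[band: delta, source: east, power: 15, freq: 5, channel: 19]: power = 15, lacks this property → Rejected.
[band: beta, source: west, power: 6, freq: 25, channel: 16]: power = 6, passes → Accepted.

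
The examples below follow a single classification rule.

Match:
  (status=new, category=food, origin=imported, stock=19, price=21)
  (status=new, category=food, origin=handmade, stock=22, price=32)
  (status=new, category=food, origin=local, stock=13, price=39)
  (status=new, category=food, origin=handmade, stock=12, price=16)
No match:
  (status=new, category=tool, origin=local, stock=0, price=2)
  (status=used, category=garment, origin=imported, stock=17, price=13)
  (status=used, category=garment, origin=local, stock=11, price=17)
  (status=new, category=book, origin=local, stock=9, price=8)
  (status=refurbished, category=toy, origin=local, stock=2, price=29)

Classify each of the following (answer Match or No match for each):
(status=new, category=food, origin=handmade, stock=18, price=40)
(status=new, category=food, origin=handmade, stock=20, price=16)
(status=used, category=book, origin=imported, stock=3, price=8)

Comparing the two groups points to one rule — category is food.

Match, Match, No match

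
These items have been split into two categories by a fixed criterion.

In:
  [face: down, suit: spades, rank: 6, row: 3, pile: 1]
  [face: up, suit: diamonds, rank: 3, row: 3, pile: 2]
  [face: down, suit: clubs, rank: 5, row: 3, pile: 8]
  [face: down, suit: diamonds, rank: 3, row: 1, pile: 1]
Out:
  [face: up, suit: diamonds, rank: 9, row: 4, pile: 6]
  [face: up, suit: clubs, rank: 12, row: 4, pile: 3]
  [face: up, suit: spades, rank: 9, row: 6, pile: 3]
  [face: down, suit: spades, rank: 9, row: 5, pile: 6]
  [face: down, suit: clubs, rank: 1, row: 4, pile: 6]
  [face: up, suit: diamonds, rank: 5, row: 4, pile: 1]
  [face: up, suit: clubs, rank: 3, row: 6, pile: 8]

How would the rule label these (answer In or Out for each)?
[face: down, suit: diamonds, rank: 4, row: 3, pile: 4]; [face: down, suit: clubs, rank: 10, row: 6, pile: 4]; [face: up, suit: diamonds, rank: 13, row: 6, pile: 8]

Every 'In' example satisfies: row ≤ 3. None of the 'Out' examples do.
[face: down, suit: diamonds, rank: 4, row: 3, pile: 4] — row = 3, hence In.
[face: down, suit: clubs, rank: 10, row: 6, pile: 4] — row = 6, hence Out.
[face: up, suit: diamonds, rank: 13, row: 6, pile: 8] — row = 6, hence Out.

In, Out, Out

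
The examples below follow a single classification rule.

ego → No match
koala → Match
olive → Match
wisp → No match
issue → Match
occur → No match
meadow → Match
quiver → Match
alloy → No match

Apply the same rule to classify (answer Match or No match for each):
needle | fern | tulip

Match, No match, No match

The pattern is that an item is 'Match' exactly when: has ≥ 3 vowels.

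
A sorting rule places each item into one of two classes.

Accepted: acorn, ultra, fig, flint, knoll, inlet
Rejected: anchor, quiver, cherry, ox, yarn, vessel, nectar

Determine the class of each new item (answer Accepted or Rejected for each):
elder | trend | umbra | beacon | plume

A rule that fits every label: odd length — true of each 'Accepted' example, false of each 'Rejected' one.
elder: Accepted (length 5).
trend: Accepted (length 5).
umbra: Accepted (length 5).
beacon: Rejected (length 6).
plume: Accepted (length 5).

Accepted, Accepted, Accepted, Rejected, Accepted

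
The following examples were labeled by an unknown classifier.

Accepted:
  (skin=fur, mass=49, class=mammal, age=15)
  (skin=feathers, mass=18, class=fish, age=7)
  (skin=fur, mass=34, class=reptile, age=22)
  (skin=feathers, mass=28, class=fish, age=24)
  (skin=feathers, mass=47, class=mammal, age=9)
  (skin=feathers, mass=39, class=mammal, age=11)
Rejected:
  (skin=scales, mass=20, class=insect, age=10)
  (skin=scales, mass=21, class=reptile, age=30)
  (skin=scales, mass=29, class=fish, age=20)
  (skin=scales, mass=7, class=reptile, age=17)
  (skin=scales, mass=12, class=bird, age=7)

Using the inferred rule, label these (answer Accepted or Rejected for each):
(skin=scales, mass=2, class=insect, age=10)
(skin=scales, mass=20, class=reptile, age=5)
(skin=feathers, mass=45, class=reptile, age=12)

The common property of the 'Accepted' items is: skin is not scales. No 'Rejected' item has it.
(skin=scales, mass=2, class=insect, age=10): skin is scales — fails the rule, so Rejected.
(skin=scales, mass=20, class=reptile, age=5): skin is scales — fails the rule, so Rejected.
(skin=feathers, mass=45, class=reptile, age=12): skin is feathers — checks out, so Accepted.

Rejected, Rejected, Accepted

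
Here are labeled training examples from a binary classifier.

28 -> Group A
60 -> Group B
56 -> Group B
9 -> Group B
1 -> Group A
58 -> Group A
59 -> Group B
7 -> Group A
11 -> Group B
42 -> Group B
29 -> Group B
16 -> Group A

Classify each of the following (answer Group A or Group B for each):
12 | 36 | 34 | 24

A rule that fits every label: ≡ 1 (mod 3) — true of each 'Group A' example, false of each 'Group B' one.

Group B, Group B, Group A, Group B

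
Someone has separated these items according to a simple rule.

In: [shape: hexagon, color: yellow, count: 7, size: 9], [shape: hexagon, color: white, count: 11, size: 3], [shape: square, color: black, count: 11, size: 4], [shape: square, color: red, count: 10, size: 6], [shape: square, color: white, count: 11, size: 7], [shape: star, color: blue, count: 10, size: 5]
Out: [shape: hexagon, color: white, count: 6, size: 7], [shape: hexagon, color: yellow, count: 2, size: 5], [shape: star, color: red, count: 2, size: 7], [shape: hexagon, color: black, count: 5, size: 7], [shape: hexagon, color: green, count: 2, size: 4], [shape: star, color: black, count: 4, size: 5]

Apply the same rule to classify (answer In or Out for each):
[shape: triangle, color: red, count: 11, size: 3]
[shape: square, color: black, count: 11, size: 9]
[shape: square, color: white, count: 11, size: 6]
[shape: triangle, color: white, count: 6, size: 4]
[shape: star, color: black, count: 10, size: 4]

The simplest hypothesis consistent with all the labels is: count ≥ 7.

In, In, In, Out, In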